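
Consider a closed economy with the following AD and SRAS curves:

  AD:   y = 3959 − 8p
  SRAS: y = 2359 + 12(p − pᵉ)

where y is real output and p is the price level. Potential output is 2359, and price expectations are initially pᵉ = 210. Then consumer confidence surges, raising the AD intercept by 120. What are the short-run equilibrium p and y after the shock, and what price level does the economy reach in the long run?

AD shifts right: new AD is y = 4079 − 8p. With pᵉ = 210, SRAS is y = 12p − 161.
Short run: 4079 − 8p = 12p − 161 gives 4240 = 20p, so p = 212 and y = 4079 − 8·212 = 2383.
y = 2383 is above potential 2359; expectations adjust and SRAS shifts left until y = 2359.
Long run: on the new AD curve, 2359 = 4079 − 8p gives p = 215.

Short run: p = 212, y = 2383. Long run: p = 215.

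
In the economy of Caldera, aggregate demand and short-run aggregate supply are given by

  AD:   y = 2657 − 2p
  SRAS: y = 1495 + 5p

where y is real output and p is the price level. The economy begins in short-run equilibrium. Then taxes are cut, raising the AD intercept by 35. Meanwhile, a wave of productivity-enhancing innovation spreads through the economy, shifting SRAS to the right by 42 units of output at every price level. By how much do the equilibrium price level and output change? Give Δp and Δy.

Δp = -1, Δy = +37

After both shocks: AD is y = 2692 − 2p and SRAS is y = 1537 + 5p.
Setting them equal: 1155 = 7p, so p = 165.
y = 2692 − 2·165 = 2362.
Initially p = 166, y = 2325, so Δp = -1 and Δy = +37.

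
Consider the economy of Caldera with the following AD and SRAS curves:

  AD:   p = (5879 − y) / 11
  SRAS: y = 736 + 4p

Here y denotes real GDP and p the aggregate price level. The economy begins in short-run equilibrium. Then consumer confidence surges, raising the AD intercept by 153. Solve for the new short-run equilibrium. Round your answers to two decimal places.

p = 353.07, y = 2148.27

This is a positive demand shock: AD shifts right.
New AD: y = 6032 − 11p.
Set AD = SRAS: 6032 − 11p = 736 + 4p, so 5296 = 15p and p = 353.07.
Substituting into AD, y = 2148.27.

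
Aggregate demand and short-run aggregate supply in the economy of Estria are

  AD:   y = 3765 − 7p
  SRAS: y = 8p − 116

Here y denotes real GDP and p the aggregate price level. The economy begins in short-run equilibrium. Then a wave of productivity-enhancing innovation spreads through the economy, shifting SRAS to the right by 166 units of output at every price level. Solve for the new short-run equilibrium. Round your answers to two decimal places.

p = 247.67, y = 2031.33

This is a positive supply shock: SRAS shifts right.
New SRAS: y = 50 + 8p.
Set AD = SRAS: 3765 − 7p = 50 + 8p, so 3715 = 15p and p = 247.67.
Substituting into AD, y = 2031.33.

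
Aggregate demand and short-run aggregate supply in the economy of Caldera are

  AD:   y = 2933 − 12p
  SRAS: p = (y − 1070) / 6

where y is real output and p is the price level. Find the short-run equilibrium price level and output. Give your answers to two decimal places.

Rearrange SRAS to y = 1070 + 6p.
Set AD = SRAS: 2933 − 12p = 1070 + 6p, so 1863 = 18p and p = 103.50.
Substituting into AD, y = 2933 − 12p = 1691.00.

p = 103.50, y = 1691.00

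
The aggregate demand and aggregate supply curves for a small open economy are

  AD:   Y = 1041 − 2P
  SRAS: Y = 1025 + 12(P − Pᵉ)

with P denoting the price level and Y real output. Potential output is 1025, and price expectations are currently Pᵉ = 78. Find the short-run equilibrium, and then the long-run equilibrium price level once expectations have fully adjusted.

Short run: P = 68, Y = 905. Long run: P = 8.

Short run: with Pᵉ = 78, SRAS is Y = 89 + 12P. Setting AD = SRAS gives 952 = 14P, so P = 68 and Y = 1041 − 2·68 = 905.
Output 905 is below potential 1025, so over time expected prices fall and SRAS shifts right until Y returns to 1025.
Long run: Y = 1025 on the AD curve gives 1025 = 1041 − 2P, so P = 8.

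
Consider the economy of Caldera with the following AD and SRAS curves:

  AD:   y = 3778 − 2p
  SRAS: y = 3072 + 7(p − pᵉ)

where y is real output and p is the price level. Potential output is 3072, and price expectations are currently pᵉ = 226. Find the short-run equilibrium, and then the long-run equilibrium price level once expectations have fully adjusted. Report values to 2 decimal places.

Short run: with pᵉ = 226, SRAS is y = 1490 + 7p. Setting AD = SRAS gives 2288 = 9p, so p = 254.22 and y = 3778 − 2p = 3269.56.
Output 3269.56 is above potential 3072, so over time expected prices rise and SRAS shifts left until y returns to 3072.
Long run: y = 3072 on the AD curve gives 3072 = 3778 − 2p, so p = 353.00.

Short run: p = 254.22, y = 3269.56. Long run: p = 353.00.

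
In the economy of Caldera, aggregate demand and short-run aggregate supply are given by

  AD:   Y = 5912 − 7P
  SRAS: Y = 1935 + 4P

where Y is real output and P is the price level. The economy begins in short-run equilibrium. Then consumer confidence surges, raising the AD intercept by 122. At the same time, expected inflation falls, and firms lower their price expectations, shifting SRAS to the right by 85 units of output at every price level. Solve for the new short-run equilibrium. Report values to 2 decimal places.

P = 364.91, Y = 3479.64

After both shocks: AD is Y = 6034 − 7P and SRAS is Y = 2020 + 4P.
Setting them equal: 4014 = 11P, so P = 364.91.
Substituting into AD, Y = 3479.64.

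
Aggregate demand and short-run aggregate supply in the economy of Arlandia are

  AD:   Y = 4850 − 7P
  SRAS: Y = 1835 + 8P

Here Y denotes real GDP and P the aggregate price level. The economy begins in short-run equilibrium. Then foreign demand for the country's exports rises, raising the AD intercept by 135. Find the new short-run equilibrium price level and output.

P = 210, Y = 3515

This is a positive demand shock: AD shifts right.
New AD: Y = 4985 − 7P.
Set AD = SRAS: 4985 − 7P = 1835 + 8P, so 3150 = 15P and P = 210.
Y = 4985 − 7·210 = 3515.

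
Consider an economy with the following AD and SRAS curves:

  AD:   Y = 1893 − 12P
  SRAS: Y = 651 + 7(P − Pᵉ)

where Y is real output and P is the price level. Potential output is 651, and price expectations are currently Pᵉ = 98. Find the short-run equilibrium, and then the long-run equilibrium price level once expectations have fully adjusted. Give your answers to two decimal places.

Short run: P = 101.47, Y = 675.32. Long run: P = 103.50.

Short run: with Pᵉ = 98, SRAS is Y = 7P − 35. Setting AD = SRAS gives 1928 = 19P, so P = 101.47 and Y = 1893 − 12P = 675.32.
Output 675.32 is above potential 651, so over time expected prices rise and SRAS shifts left until Y returns to 651.
Long run: Y = 651 on the AD curve gives 651 = 1893 − 12P, so P = 103.50.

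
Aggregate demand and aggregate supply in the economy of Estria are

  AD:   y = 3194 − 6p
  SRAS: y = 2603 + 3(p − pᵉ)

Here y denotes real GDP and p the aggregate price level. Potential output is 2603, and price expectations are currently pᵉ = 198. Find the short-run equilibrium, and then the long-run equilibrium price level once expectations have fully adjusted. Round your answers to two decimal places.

Short run: with pᵉ = 198, SRAS is y = 2009 + 3p. Setting AD = SRAS gives 1185 = 9p, so p = 131.67 and y = 3194 − 6p = 2404.00.
Output 2404.00 is below potential 2603, so over time expected prices fall and SRAS shifts right until y returns to 2603.
Long run: y = 2603 on the AD curve gives 2603 = 3194 − 6p, so p = 98.50.

Short run: p = 131.67, y = 2404.00. Long run: p = 98.50.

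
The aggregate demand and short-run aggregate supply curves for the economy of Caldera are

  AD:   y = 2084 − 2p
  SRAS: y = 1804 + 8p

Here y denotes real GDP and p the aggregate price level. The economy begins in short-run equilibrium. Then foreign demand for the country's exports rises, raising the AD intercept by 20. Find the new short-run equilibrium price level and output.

This is a positive demand shock: AD shifts right.
New AD: y = 2104 − 2p.
Set AD = SRAS: 2104 − 2p = 1804 + 8p, so 300 = 10p and p = 30.
y = 2104 − 2·30 = 2044.

p = 30, y = 2044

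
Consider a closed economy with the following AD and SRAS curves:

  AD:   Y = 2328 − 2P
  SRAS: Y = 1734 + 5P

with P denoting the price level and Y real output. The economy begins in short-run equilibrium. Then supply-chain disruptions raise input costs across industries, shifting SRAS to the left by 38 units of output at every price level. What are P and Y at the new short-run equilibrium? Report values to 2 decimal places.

P = 90.29, Y = 2147.43

This is a negative supply shock: SRAS shifts left.
New SRAS: Y = 1696 + 5P.
Set AD = SRAS: 2328 − 2P = 1696 + 5P, so 632 = 7P and P = 90.29.
Substituting into AD, Y = 2147.43.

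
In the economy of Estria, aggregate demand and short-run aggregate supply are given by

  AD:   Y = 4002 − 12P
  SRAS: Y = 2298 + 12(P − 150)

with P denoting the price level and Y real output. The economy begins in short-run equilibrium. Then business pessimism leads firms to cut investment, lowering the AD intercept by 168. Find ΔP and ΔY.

This is a negative demand shock: AD shifts left.
New AD: Y = 3834 − 12P.
SRAS can be written Y = 498 + 12P.
Set AD = SRAS: 3834 − 12P = 498 + 12P, so 3336 = 24P and P = 139.
Y = 3834 − 12·139 = 2166.
Initially P = 146, Y = 2250, so ΔP = -7 and ΔY = -84.

ΔP = -7, ΔY = -84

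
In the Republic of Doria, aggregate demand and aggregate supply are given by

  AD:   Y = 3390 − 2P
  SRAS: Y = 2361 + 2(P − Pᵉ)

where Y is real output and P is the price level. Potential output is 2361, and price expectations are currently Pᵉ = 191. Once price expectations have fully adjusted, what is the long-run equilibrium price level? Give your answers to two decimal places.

Short run: with Pᵉ = 191, SRAS is Y = 1979 + 2P. Setting AD = SRAS gives 1411 = 4P, so P = 352.75 and Y = 3390 − 2P = 2684.50.
Output 2684.50 is above potential 2361, so over time expected prices rise and SRAS shifts left until Y returns to 2361.
Long run: Y = 2361 on the AD curve gives 2361 = 3390 − 2P, so P = 514.50.

Long-run P = 514.50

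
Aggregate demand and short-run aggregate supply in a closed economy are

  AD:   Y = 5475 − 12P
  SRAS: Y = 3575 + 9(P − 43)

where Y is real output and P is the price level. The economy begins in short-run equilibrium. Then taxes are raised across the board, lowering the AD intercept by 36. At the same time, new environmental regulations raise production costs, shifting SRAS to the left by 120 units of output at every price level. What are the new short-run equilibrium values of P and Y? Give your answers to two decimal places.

After both shocks: AD is Y = 5439 − 12P and SRAS is Y = 3068 + 9P.
Setting them equal: 2371 = 21P, so P = 112.90.
Substituting into AD, Y = 4084.14.

P = 112.90, Y = 4084.14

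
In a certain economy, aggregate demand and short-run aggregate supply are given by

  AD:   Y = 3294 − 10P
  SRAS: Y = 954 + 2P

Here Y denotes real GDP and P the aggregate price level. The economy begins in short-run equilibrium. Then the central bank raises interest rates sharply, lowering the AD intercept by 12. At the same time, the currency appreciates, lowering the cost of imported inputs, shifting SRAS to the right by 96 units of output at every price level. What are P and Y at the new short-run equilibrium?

After both shocks: AD is Y = 3282 − 10P and SRAS is Y = 1050 + 2P.
Setting them equal: 2232 = 12P, so P = 186.
Y = 3282 − 10·186 = 1422.

P = 186, Y = 1422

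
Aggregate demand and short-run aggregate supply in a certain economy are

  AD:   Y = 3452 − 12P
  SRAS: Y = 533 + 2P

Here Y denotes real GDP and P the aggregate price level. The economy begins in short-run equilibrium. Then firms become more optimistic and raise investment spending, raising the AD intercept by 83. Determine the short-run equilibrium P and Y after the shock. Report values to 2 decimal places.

P = 214.43, Y = 961.86

This is a positive demand shock: AD shifts right.
New AD: Y = 3535 − 12P.
Set AD = SRAS: 3535 − 12P = 533 + 2P, so 3002 = 14P and P = 214.43.
Substituting into AD, Y = 961.86.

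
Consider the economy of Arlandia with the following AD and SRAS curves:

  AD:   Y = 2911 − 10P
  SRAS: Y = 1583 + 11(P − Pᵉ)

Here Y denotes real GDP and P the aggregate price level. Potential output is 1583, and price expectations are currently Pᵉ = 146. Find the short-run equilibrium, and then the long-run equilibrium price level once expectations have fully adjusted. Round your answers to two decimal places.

Short run: with Pᵉ = 146, SRAS is Y = 11P − 23. Setting AD = SRAS gives 2934 = 21P, so P = 139.71 and Y = 2911 − 10P = 1513.86.
Output 1513.86 is below potential 1583, so over time expected prices fall and SRAS shifts right until Y returns to 1583.
Long run: Y = 1583 on the AD curve gives 1583 = 2911 − 10P, so P = 132.80.

Short run: P = 139.71, Y = 1513.86. Long run: P = 132.80.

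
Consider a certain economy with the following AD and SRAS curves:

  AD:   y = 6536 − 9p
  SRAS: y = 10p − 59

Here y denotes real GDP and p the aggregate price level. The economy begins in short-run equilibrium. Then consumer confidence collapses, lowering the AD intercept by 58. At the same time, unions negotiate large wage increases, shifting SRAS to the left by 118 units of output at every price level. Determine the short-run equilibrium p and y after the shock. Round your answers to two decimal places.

p = 350.26, y = 3325.63

After both shocks: AD is y = 6478 − 9p and SRAS is y = 10p − 177.
Setting them equal: 6655 = 19p, so p = 350.26.
Substituting into AD, y = 3325.63.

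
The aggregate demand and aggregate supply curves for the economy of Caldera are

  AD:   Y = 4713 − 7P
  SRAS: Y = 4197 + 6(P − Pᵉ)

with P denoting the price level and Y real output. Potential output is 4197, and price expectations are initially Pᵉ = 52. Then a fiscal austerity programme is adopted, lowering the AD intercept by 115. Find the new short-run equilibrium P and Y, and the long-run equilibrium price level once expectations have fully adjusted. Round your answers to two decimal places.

AD shifts left: new AD is Y = 4598 − 7P. With Pᵉ = 52, SRAS is Y = 3885 + 6P.
Short run: 4598 − 7P = 3885 + 6P gives 713 = 13P, so P = 54.85 and Y = 4598 − 7P = 4214.08.
Y = 4214.08 is above potential 4197; expectations adjust and SRAS shifts left until Y = 4197.
Long run: on the new AD curve, 4197 = 4598 − 7P gives P = 57.29.

Short run: P = 54.85, Y = 4214.08. Long run: P = 57.29.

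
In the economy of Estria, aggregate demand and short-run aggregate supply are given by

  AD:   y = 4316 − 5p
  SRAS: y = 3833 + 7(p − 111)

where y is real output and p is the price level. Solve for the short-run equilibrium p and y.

p = 105, y = 3791

Write SRAS as y = 3833 + 7p − 777 = 3056 + 7p.
Set AD = SRAS: 4316 − 5p = 3056 + 7p, so 1260 = 12p and p = 105.
Then y = 4316 − 5·105 = 3791.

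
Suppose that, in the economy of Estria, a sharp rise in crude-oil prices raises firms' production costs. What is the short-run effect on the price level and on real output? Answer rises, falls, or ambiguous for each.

Price level: rises; output: falls

This is an adverse supply shock: SRAS shifts left.
Moving along the downward-sloping AD curve, P rises and Y falls.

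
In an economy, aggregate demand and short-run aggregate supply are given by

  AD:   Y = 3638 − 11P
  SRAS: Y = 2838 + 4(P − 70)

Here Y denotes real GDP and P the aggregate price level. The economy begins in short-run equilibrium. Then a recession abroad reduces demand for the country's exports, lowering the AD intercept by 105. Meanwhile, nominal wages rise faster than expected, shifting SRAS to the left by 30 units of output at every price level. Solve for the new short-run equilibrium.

After both shocks: AD is Y = 3533 − 11P and SRAS is Y = 2528 + 4P.
Setting them equal: 1005 = 15P, so P = 67.
Y = 3533 − 11·67 = 2796.

P = 67, Y = 2796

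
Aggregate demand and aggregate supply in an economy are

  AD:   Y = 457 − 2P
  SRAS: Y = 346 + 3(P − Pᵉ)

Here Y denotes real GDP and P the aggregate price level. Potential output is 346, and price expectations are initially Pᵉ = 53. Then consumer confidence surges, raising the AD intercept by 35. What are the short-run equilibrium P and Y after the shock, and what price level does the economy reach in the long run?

Short run: P = 61, Y = 370. Long run: P = 73.

AD shifts right: new AD is Y = 492 − 2P. With Pᵉ = 53, SRAS is Y = 187 + 3P.
Short run: 492 − 2P = 187 + 3P gives 305 = 5P, so P = 61 and Y = 492 − 2·61 = 370.
Y = 370 is above potential 346; expectations adjust and SRAS shifts left until Y = 346.
Long run: on the new AD curve, 346 = 492 − 2P gives P = 73.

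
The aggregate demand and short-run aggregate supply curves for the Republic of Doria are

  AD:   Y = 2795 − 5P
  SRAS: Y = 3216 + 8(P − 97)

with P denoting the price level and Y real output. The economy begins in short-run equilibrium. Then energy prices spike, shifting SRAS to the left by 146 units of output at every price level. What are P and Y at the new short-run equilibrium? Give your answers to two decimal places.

This is a negative supply shock: SRAS shifts left.
New SRAS: Y = 2294 + 8P.
Set AD = SRAS: 2795 − 5P = 2294 + 8P, so 501 = 13P and P = 38.54.
Substituting into AD, Y = 2602.31.

P = 38.54, Y = 2602.31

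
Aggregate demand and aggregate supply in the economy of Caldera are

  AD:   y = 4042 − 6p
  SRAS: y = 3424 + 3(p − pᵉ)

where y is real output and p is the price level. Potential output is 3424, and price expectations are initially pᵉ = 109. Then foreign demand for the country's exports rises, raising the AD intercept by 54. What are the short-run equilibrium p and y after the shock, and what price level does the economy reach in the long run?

Short run: p = 111, y = 3430. Long run: p = 112.

AD shifts right: new AD is y = 4096 − 6p. With pᵉ = 109, SRAS is y = 3097 + 3p.
Short run: 4096 − 6p = 3097 + 3p gives 999 = 9p, so p = 111 and y = 4096 − 6·111 = 3430.
y = 3430 is above potential 3424; expectations adjust and SRAS shifts left until y = 3424.
Long run: on the new AD curve, 3424 = 4096 − 6p gives p = 112.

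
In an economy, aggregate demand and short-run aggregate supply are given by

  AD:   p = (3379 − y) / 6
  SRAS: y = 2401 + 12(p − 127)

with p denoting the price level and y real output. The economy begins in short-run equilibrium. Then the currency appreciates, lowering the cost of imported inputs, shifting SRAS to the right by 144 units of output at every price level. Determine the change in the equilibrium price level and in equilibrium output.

Δp = -8, Δy = +48

This is a positive supply shock: SRAS shifts right.
New SRAS: y = 1021 + 12p.
Set AD = SRAS: 3379 − 6p = 1021 + 12p, so 2358 = 18p and p = 131.
y = 3379 − 6·131 = 2593.
Initially p = 139, y = 2545, so Δp = -8 and Δy = +48.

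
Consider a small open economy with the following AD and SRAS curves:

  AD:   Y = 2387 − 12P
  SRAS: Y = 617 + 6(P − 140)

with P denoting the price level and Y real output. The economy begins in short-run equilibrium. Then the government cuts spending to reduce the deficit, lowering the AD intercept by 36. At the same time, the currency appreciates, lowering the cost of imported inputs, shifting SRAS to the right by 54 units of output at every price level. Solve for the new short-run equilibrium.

P = 140, Y = 671

After both shocks: AD is Y = 2351 − 12P and SRAS is Y = 6P − 169.
Setting them equal: 2520 = 18P, so P = 140.
Y = 2351 − 12·140 = 671.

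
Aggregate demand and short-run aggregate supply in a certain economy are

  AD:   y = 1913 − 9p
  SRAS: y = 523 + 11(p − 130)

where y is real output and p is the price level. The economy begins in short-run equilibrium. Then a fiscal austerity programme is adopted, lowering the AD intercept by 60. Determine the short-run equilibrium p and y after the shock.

This is a negative demand shock: AD shifts left.
New AD: y = 1853 − 9p.
SRAS can be written y = 11p − 907.
Set AD = SRAS: 1853 − 9p = 11p − 907, so 2760 = 20p and p = 138.
y = 1853 − 9·138 = 611.

p = 138, y = 611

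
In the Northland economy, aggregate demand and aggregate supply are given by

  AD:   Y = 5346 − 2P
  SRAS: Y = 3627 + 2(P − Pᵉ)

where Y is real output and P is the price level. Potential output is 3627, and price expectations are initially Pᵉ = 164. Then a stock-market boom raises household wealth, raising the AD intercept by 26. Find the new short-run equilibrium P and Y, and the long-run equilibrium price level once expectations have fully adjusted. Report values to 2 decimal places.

Short run: P = 518.25, Y = 4335.50. Long run: P = 872.50.

AD shifts right: new AD is Y = 5372 − 2P. With Pᵉ = 164, SRAS is Y = 3299 + 2P.
Short run: 5372 − 2P = 3299 + 2P gives 2073 = 4P, so P = 518.25 and Y = 5372 − 2P = 4335.50.
Y = 4335.50 is above potential 3627; expectations adjust and SRAS shifts left until Y = 3627.
Long run: on the new AD curve, 3627 = 5372 − 2P gives P = 872.50.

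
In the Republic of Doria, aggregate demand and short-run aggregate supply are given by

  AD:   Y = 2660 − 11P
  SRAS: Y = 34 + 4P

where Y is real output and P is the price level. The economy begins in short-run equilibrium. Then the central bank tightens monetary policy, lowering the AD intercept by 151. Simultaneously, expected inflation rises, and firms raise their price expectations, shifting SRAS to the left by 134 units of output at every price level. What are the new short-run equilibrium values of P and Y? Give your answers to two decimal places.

After both shocks: AD is Y = 2509 − 11P and SRAS is Y = 4P − 100.
Setting them equal: 2609 = 15P, so P = 173.93.
Substituting into AD, Y = 595.73.

P = 173.93, Y = 595.73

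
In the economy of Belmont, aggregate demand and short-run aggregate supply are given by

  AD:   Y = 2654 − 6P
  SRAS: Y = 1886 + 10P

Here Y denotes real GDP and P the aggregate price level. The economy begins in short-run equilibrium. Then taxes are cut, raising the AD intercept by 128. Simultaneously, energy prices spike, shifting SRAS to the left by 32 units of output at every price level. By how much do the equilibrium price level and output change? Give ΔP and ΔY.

After both shocks: AD is Y = 2782 − 6P and SRAS is Y = 1854 + 10P.
Setting them equal: 928 = 16P, so P = 58.
Y = 2782 − 6·58 = 2434.
Initially P = 48, Y = 2366, so ΔP = +10 and ΔY = +68.

ΔP = +10, ΔY = +68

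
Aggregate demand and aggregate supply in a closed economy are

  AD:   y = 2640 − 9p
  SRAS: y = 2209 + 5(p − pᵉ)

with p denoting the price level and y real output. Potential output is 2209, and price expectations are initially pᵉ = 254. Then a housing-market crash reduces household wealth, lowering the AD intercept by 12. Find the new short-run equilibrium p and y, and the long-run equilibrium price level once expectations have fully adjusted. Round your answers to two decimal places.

AD shifts left: new AD is y = 2628 − 9p. With pᵉ = 254, SRAS is y = 939 + 5p.
Short run: 2628 − 9p = 939 + 5p gives 1689 = 14p, so p = 120.64 and y = 2628 − 9p = 1542.21.
y = 1542.21 is below potential 2209; expectations adjust and SRAS shifts right until y = 2209.
Long run: on the new AD curve, 2209 = 2628 − 9p gives p = 46.56.

Short run: p = 120.64, y = 1542.21. Long run: p = 46.56.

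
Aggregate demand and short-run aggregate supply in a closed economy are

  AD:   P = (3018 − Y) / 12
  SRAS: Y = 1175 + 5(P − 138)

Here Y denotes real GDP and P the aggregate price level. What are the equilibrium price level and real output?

P = 149, Y = 1230

Write SRAS as Y = 1175 + 5P − 690 = 485 + 5P.
Rearrange AD to Y = 3018 − 12P.
Set AD = SRAS: 3018 − 12P = 485 + 5P, so 2533 = 17P and P = 149.
Then Y = 3018 − 12·149 = 1230.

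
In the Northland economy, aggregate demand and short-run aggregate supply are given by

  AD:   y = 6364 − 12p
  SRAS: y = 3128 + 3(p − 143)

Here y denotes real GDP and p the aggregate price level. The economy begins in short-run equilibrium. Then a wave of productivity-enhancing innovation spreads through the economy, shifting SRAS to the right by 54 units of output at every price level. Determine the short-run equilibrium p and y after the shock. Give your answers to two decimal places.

p = 240.73, y = 3475.20

This is a positive supply shock: SRAS shifts right.
New SRAS: y = 2753 + 3p.
Set AD = SRAS: 6364 − 12p = 2753 + 3p, so 3611 = 15p and p = 240.73.
Substituting into AD, y = 3475.20.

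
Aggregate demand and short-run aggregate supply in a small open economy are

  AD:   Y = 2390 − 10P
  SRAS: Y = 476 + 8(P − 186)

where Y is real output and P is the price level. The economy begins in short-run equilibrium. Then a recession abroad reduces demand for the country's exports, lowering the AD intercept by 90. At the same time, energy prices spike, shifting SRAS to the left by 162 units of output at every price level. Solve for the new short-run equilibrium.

After both shocks: AD is Y = 2300 − 10P and SRAS is Y = 8P − 1174.
Setting them equal: 3474 = 18P, so P = 193.
Y = 2300 − 10·193 = 370.

P = 193, Y = 370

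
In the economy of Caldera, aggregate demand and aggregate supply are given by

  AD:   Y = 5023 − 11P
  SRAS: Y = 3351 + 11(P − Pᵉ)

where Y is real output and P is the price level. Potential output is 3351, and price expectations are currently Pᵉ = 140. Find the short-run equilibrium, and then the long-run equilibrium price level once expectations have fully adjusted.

Short run: with Pᵉ = 140, SRAS is Y = 1811 + 11P. Setting AD = SRAS gives 3212 = 22P, so P = 146 and Y = 5023 − 11·146 = 3417.
Output 3417 is above potential 3351, so over time expected prices rise and SRAS shifts left until Y returns to 3351.
Long run: Y = 3351 on the AD curve gives 3351 = 5023 − 11P, so P = 152.

Short run: P = 146, Y = 3417. Long run: P = 152.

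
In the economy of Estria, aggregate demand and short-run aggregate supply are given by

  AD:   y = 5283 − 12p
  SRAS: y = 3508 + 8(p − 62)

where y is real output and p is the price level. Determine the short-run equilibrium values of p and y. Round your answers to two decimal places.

Write SRAS as y = 3508 + 8p − 496 = 3012 + 8p.
Set AD = SRAS: 5283 − 12p = 3012 + 8p, so 2271 = 20p and p = 113.55.
Substituting into AD, y = 5283 − 12p = 3920.40.

p = 113.55, y = 3920.40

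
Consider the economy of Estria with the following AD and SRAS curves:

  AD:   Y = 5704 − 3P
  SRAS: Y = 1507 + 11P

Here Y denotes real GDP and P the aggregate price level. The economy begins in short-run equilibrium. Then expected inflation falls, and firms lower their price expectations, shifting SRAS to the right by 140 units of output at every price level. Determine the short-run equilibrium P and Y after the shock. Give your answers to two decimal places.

P = 289.79, Y = 4834.64

This is a positive supply shock: SRAS shifts right.
New SRAS: Y = 1647 + 11P.
Set AD = SRAS: 5704 − 3P = 1647 + 11P, so 4057 = 14P and P = 289.79.
Substituting into AD, Y = 4834.64.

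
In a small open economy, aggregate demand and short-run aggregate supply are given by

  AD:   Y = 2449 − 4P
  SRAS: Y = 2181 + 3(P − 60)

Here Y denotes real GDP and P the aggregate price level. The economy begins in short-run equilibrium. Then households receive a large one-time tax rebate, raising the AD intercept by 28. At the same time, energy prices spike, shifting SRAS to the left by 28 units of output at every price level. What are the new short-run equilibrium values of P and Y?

P = 72, Y = 2189

After both shocks: AD is Y = 2477 − 4P and SRAS is Y = 1973 + 3P.
Setting them equal: 504 = 7P, so P = 72.
Y = 2477 − 4·72 = 2189.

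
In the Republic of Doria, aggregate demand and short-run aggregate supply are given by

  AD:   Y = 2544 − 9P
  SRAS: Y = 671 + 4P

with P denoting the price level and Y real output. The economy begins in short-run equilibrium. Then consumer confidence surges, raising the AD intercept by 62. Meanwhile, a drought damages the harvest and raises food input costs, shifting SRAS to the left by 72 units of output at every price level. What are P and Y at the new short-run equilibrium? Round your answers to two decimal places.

After both shocks: AD is Y = 2606 − 9P and SRAS is Y = 599 + 4P.
Setting them equal: 2007 = 13P, so P = 154.38.
Substituting into AD, Y = 1216.54.

P = 154.38, Y = 1216.54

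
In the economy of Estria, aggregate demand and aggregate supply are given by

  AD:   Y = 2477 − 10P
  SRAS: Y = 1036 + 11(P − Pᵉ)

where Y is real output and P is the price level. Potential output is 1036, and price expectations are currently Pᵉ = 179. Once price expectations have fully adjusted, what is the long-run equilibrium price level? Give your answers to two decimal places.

Long-run P = 144.10

Short run: with Pᵉ = 179, SRAS is Y = 11P − 933. Setting AD = SRAS gives 3410 = 21P, so P = 162.38 and Y = 2477 − 10P = 853.19.
Output 853.19 is below potential 1036, so over time expected prices fall and SRAS shifts right until Y returns to 1036.
Long run: Y = 1036 on the AD curve gives 1036 = 2477 − 10P, so P = 144.10.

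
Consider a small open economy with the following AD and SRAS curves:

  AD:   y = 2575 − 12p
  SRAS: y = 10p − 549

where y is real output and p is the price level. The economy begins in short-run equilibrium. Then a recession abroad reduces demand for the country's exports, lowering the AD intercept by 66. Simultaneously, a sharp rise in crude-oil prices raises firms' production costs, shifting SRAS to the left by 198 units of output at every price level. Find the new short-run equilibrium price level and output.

p = 148, y = 733

After both shocks: AD is y = 2509 − 12p and SRAS is y = 10p − 747.
Setting them equal: 3256 = 22p, so p = 148.
y = 2509 − 12·148 = 733.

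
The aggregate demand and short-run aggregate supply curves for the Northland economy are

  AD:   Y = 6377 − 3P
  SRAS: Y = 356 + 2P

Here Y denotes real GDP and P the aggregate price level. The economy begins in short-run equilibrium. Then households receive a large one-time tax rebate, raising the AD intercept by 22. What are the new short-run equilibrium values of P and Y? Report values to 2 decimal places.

This is a positive demand shock: AD shifts right.
New AD: Y = 6399 − 3P.
Set AD = SRAS: 6399 − 3P = 356 + 2P, so 6043 = 5P and P = 1208.60.
Substituting into AD, Y = 2773.20.

P = 1208.60, Y = 2773.20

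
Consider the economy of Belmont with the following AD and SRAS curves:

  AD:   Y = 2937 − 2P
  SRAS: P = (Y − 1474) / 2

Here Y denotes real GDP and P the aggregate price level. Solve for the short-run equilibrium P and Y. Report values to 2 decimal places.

Rearrange SRAS to Y = 1474 + 2P.
Set AD = SRAS: 2937 − 2P = 1474 + 2P, so 1463 = 4P and P = 365.75.
Substituting into AD, Y = 2937 − 2P = 2205.50.

P = 365.75, Y = 2205.50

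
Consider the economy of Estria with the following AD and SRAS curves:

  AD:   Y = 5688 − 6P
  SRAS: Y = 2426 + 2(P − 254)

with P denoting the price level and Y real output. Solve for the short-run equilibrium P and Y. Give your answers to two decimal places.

Write SRAS as Y = 2426 + 2P − 508 = 1918 + 2P.
Set AD = SRAS: 5688 − 6P = 1918 + 2P, so 3770 = 8P and P = 471.25.
Substituting into AD, Y = 5688 − 6P = 2860.50.

P = 471.25, Y = 2860.50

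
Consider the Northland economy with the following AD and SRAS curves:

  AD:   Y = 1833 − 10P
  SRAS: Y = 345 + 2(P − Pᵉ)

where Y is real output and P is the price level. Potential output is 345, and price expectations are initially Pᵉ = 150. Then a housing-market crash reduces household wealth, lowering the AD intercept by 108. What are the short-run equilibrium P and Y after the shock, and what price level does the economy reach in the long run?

AD shifts left: new AD is Y = 1725 − 10P. With Pᵉ = 150, SRAS is Y = 45 + 2P.
Short run: 1725 − 10P = 45 + 2P gives 1680 = 12P, so P = 140 and Y = 1725 − 10·140 = 325.
Y = 325 is below potential 345; expectations adjust and SRAS shifts right until Y = 345.
Long run: on the new AD curve, 345 = 1725 − 10P gives P = 138.

Short run: P = 140, Y = 325. Long run: P = 138.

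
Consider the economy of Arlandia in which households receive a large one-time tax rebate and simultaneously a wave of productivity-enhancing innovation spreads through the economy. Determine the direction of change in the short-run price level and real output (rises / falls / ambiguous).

Price level: ambiguous; output: rises

The first event is a positive demand shock: AD shifts right, which by itself pushes P up and Y up.
The second is a favourable supply shock: SRAS shifts right, which by itself pushes P down and Y up.
The two shocks push P in opposite directions, so the effect on P is ambiguous. Both shocks push Y up, so Y rises.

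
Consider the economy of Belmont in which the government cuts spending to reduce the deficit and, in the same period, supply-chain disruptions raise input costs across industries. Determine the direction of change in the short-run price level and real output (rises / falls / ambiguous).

Price level: ambiguous; output: falls

The first event is a negative demand shock: AD shifts left, which by itself pushes P down and Y down.
The second is an adverse supply shock: SRAS shifts left, which by itself pushes P up and Y down.
The two shocks push P in opposite directions, so the effect on P is ambiguous. Both shocks push Y down, so Y falls.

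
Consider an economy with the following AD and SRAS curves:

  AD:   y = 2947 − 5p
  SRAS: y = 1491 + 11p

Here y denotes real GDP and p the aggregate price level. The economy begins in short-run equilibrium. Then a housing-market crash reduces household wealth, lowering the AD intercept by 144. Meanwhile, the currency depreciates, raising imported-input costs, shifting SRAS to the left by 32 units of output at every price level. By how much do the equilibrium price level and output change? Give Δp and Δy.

After both shocks: AD is y = 2803 − 5p and SRAS is y = 1459 + 11p.
Setting them equal: 1344 = 16p, so p = 84.
y = 2803 − 5·84 = 2383.
Initially p = 91, y = 2492, so Δp = -7 and Δy = -109.

Δp = -7, Δy = -109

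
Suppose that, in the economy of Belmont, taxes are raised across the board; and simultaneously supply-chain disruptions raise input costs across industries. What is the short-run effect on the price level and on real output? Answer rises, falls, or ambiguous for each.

Price level: ambiguous; output: falls

The first event is a negative demand shock: AD shifts left, which by itself pushes P down and Y down.
The second is an adverse supply shock: SRAS shifts left, which by itself pushes P up and Y down.
The two shocks push P in opposite directions, so the effect on P is ambiguous. Both shocks push Y down, so Y falls.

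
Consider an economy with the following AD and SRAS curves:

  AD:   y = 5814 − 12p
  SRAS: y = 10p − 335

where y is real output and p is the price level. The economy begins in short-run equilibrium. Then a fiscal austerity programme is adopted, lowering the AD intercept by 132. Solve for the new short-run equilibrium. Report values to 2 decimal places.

This is a negative demand shock: AD shifts left.
New AD: y = 5682 − 12p.
Set AD = SRAS: 5682 − 12p = 10p − 335, so 6017 = 22p and p = 273.50.
Substituting into AD, y = 2400.00.

p = 273.50, y = 2400.00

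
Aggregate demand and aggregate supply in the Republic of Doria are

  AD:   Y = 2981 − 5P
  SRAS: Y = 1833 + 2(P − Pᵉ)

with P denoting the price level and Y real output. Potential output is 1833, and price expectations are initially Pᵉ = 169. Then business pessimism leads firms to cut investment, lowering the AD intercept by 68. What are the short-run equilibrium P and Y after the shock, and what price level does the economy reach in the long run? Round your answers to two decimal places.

AD shifts left: new AD is Y = 2913 − 5P. With Pᵉ = 169, SRAS is Y = 1495 + 2P.
Short run: 2913 − 5P = 1495 + 2P gives 1418 = 7P, so P = 202.57 and Y = 2913 − 5P = 1900.14.
Y = 1900.14 is above potential 1833; expectations adjust and SRAS shifts left until Y = 1833.
Long run: on the new AD curve, 1833 = 2913 − 5P gives P = 216.00.

Short run: P = 202.57, Y = 1900.14. Long run: P = 216.00.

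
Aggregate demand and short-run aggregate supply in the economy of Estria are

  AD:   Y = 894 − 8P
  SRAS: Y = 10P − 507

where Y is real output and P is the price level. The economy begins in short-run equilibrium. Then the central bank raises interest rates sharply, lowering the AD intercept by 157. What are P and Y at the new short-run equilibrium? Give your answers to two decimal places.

P = 69.11, Y = 184.11

This is a negative demand shock: AD shifts left.
New AD: Y = 737 − 8P.
Set AD = SRAS: 737 − 8P = 10P − 507, so 1244 = 18P and P = 69.11.
Substituting into AD, Y = 184.11.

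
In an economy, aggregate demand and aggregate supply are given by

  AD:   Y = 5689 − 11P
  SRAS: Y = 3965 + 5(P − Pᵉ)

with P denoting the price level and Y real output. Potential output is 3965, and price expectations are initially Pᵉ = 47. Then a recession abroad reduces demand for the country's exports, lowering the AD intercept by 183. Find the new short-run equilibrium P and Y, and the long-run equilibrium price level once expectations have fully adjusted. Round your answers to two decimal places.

Short run: P = 111.00, Y = 4285.00. Long run: P = 140.09.

AD shifts left: new AD is Y = 5506 − 11P. With Pᵉ = 47, SRAS is Y = 3730 + 5P.
Short run: 5506 − 11P = 3730 + 5P gives 1776 = 16P, so P = 111.00 and Y = 5506 − 11P = 4285.00.
Y = 4285.00 is above potential 3965; expectations adjust and SRAS shifts left until Y = 3965.
Long run: on the new AD curve, 3965 = 5506 − 11P gives P = 140.09.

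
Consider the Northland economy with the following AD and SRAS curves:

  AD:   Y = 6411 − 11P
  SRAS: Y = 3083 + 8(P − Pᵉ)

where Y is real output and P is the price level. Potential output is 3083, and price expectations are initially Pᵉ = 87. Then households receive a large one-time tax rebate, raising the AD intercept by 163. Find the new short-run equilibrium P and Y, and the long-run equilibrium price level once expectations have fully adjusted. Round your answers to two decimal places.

Short run: P = 220.37, Y = 4149.95. Long run: P = 317.36.

AD shifts right: new AD is Y = 6574 − 11P. With Pᵉ = 87, SRAS is Y = 2387 + 8P.
Short run: 6574 − 11P = 2387 + 8P gives 4187 = 19P, so P = 220.37 and Y = 6574 − 11P = 4149.95.
Y = 4149.95 is above potential 3083; expectations adjust and SRAS shifts left until Y = 3083.
Long run: on the new AD curve, 3083 = 6574 − 11P gives P = 317.36.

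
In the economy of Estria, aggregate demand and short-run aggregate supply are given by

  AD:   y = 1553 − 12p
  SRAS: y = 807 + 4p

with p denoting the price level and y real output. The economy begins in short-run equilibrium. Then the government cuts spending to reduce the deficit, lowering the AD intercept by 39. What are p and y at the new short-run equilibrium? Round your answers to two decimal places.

p = 44.19, y = 983.75

This is a negative demand shock: AD shifts left.
New AD: y = 1514 − 12p.
Set AD = SRAS: 1514 − 12p = 807 + 4p, so 707 = 16p and p = 44.19.
Substituting into AD, y = 983.75.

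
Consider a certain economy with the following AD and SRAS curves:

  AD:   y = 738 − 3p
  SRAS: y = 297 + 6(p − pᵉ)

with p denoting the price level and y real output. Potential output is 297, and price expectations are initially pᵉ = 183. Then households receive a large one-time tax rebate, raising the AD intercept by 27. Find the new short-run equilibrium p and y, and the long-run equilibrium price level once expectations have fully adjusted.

Short run: p = 174, y = 243. Long run: p = 156.

AD shifts right: new AD is y = 765 − 3p. With pᵉ = 183, SRAS is y = 6p − 801.
Short run: 765 − 3p = 6p − 801 gives 1566 = 9p, so p = 174 and y = 765 − 3·174 = 243.
y = 243 is below potential 297; expectations adjust and SRAS shifts right until y = 297.
Long run: on the new AD curve, 297 = 765 − 3p gives p = 156.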